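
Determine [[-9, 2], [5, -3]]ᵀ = [[-9, 5], [2, -3]]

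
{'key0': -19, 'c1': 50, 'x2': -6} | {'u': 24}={'key0': -19, 'c1': 50, 'x2': -6, 'u': 24}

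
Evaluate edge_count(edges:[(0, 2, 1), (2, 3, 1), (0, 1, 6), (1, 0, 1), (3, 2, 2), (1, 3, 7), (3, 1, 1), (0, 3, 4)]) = 8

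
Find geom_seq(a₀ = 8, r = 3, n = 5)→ [8, 24, 72, 216, 648]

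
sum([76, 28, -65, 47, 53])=76 + 28 + (-65) + 47 + 53
= 139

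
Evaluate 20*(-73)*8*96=-1121280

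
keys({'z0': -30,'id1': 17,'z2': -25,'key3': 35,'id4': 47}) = ['z0', 'id1', 'z2', 'key3', 'id4']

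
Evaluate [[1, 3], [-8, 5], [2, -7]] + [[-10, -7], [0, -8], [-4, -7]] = [[-9, -4], [-8, -3], [-2, -14]]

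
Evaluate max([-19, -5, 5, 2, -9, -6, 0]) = 5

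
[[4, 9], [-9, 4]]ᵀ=[[4, -9], [9, 4]]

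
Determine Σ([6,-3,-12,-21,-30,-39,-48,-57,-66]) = -270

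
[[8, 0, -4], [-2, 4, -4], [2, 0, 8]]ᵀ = [[8, -2, 2], [0, 4, 0], [-4, -4, 8]]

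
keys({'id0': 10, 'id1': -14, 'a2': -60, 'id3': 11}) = ['id0', 'id1', 'a2', 'id3']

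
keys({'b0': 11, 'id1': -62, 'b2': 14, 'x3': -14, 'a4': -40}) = ['b0', 'id1', 'b2', 'x3', 'a4']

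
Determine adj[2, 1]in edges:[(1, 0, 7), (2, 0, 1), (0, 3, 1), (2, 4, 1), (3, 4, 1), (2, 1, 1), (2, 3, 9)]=1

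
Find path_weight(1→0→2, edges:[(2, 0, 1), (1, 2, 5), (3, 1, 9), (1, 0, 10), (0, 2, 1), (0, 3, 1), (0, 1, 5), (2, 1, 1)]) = 11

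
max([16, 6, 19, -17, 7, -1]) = 19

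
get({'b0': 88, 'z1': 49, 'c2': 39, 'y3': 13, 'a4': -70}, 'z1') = 49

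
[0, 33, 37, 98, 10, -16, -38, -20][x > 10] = [33, 37, 98]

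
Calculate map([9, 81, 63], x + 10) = 9+10=19, 81+10=91, 63+10=73
= [19, 91, 73]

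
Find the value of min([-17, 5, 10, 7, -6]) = -17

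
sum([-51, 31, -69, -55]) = (-51) + 31 + (-69) + (-55)
= -144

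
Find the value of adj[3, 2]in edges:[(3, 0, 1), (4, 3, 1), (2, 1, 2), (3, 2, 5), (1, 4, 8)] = 5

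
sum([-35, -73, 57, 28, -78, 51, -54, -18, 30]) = -92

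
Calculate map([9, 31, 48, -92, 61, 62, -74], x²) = [81, 961, 2304, 8464, 3721, 3844, 5476]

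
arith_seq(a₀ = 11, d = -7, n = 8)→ [11, 4, -3, -10, -17, -24, -31, -38]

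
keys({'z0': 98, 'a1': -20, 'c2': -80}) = ['z0', 'a1', 'c2']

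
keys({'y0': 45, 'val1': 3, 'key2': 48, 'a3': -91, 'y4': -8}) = ['y0', 'val1', 'key2', 'a3', 'y4']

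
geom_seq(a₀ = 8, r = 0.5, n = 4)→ [8.0, 4.0, 2.0, 1.0]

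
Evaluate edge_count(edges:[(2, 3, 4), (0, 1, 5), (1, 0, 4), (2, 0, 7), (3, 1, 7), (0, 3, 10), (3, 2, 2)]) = 7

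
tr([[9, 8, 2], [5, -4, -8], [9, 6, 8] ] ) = diagonal: 9 + (-4) + 8
= 13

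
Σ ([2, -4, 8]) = 2 + -4 + 8
= 6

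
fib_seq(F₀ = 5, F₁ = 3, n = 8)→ F_2 = F_1 + F_0 = 8
F_3 = F_2 + F_1 = 11
F_4 = F_3 + F_2 = 19
...
= [5, 3, 8, 11, 19, 30, 49, 79]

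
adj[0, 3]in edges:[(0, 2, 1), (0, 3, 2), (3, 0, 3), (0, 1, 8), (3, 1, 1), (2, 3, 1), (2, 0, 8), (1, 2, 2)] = 2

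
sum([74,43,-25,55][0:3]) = slice → [74, 43, -25]
74 + 43 + (-25)
= 92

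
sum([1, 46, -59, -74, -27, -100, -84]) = -297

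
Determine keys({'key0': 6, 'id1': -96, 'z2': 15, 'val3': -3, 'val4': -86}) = ['key0', 'id1', 'z2', 'val3', 'val4']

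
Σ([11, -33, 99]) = 11 + -33 + 99
= 77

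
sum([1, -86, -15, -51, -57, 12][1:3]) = slice → [-86, -15]
(-86) + (-15)
= -101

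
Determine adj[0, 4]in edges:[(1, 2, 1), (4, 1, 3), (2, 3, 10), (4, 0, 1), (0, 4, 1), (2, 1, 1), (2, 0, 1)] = 1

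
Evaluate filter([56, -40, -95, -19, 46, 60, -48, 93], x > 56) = keep x where x > 56: 56✗, -40✗, -95✗, -19✗, 46✗, 60✓, -48✗, 93✓
= [60, 93]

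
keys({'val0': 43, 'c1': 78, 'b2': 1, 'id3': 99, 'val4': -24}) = ['val0', 'c1', 'b2', 'id3', 'val4']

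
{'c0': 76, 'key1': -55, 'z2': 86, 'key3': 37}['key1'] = -55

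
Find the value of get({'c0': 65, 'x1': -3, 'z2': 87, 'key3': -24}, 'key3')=-24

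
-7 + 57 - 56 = -6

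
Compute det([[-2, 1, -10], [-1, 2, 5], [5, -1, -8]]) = 129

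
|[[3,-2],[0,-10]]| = -30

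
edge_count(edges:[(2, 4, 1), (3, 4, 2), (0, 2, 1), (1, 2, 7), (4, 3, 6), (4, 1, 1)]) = 6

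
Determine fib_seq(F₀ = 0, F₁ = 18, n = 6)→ [0, 18, 18, 36, 54, 90]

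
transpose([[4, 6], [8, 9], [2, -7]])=[[4, 8, 2], [6, 9, -7]]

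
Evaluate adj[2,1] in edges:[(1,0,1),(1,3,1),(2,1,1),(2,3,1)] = 1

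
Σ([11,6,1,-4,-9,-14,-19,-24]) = 11 + 6 + 1 + (-4) + (-9) + (-14) + (-19) + (-24)
= -52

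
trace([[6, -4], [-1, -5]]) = diagonal: 6 + (-5)
= 1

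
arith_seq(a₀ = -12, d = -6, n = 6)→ [-12, -18, -24, -30, -36, -42]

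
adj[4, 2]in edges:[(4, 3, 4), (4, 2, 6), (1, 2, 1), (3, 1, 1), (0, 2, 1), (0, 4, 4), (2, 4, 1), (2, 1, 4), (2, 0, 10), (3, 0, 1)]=6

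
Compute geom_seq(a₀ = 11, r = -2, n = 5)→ [11, -22, 44, -88, 176]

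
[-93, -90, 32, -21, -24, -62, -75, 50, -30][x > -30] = keep x where x > -30: -93✗, -90✗, 32✓, -21✓, -24✓, -62✗, -75✗, 50✓, -30✗
= [32, -21, -24, 50]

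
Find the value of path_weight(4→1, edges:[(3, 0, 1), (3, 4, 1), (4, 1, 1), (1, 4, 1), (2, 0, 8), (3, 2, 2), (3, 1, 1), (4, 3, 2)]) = w(4→1)=1
= 1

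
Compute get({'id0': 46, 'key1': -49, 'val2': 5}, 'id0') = 46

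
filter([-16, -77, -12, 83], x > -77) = keep x where x > -77: -16✓, -77✗, -12✓, 83✓
= [-16, -12, 83]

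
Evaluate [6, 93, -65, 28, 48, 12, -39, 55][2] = -65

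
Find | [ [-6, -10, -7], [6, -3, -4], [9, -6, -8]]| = (1)*(-6)*det([[-3, -4], [-6, -8]]) + (-1)*(-10)*det([[6, -4], [9, -8]]) + (1)*(-7)*det([[6, -3], [9, -6]])
= 0 + -120 + 63
= -57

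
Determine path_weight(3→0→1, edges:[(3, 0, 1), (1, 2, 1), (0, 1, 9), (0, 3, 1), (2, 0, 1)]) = w(3→0)=1 + w(0→1)=9
= 10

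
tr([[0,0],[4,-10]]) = -10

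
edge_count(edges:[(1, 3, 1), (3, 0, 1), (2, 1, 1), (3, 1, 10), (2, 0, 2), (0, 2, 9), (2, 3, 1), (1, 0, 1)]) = 8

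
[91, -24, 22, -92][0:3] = [91, -24, 22]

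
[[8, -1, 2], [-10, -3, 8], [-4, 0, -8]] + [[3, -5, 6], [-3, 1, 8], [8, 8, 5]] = [[11, -6, 8], [-13, -2, 16], [4, 8, -3]]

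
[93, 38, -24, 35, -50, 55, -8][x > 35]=[93, 38, 55]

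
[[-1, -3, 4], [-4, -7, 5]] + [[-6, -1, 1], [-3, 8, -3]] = [[-7, -4, 5], [-7, 1, 2]]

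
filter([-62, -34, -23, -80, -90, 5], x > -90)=keep x where x > -90: -62✓, -34✓, -23✓, -80✓, -90✗, 5✓
= [-62, -34, -23, -80, 5]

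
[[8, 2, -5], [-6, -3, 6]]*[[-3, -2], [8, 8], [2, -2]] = C[0][0] = (8)*(-3) + (2)*(8) + (-5)*(2) = -18
C[0][1] = (8)*(-2) + (2)*(8) + (-5)*(-2) = 10
C[1][0] = (-6)*(-3) + (-3)*(8) + (6)*(2) = 6
C[1][1] = (-6)*(-2) + (-3)*(8) + (6)*(-2) = -24
= [[-18, 10], [6, -24]]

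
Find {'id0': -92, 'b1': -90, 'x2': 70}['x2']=70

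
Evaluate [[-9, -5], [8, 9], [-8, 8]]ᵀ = [[-9, 8, -8], [-5, 9, 8]]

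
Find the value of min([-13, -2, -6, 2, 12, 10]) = -13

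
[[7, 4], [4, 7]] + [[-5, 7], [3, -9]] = [[2, 11], [7, -2]]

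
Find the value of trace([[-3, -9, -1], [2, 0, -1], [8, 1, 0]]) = -3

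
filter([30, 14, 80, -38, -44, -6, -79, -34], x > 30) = [80]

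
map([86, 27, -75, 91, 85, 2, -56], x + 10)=[96, 37, -65, 101, 95, 12, -46]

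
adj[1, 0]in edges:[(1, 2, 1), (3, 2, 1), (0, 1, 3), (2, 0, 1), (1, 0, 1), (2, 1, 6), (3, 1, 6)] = 1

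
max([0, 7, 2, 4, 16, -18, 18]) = 18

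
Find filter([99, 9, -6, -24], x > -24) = [99, 9, -6]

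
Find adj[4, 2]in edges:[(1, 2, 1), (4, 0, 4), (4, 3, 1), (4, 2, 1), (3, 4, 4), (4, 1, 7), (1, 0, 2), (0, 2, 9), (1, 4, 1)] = 1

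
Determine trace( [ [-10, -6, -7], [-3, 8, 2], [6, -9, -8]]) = diagonal: (-10) + 8 + (-8)
= -10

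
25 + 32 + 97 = 154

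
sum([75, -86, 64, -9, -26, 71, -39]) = 50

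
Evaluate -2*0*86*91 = 0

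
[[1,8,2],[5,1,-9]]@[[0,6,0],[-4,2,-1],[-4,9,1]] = [[-40, 40, -6], [32, -49, -10]]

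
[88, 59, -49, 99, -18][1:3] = [59, -49]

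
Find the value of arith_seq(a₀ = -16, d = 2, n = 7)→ [-16, -14, -12, -10, -8, -6, -4]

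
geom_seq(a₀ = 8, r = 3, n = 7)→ a_0 = 8*3^0 = 8
a_1 = 8*3^1 = 24
a_2 = 8*3^2 = 72
...
= [8, 24, 72, 216, 648, 1944, 5832]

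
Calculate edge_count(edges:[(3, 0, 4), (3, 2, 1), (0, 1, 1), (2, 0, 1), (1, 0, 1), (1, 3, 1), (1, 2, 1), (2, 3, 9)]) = 8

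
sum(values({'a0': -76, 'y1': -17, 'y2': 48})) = (-76) + (-17) + 48
= -45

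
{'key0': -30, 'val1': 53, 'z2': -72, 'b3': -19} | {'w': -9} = {'key0': -30, 'val1': 53, 'z2': -72, 'b3': -19, 'w': -9}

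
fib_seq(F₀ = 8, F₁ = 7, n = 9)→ [8, 7, 15, 22, 37, 59, 96, 155, 251]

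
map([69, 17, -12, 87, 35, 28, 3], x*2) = [138, 34, -24, 174, 70, 56, 6]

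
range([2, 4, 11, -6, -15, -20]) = 31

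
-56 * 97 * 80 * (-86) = 37372160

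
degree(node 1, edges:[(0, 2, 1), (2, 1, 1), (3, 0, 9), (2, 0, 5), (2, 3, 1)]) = incident: (2,1)
= 1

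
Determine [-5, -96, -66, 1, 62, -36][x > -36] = keep x where x > -36: -5✓, -96✗, -66✗, 1✓, 62✓, -36✗
= [-5, 1, 62]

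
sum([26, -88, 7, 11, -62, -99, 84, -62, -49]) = -232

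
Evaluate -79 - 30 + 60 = -49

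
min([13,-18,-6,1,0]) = -18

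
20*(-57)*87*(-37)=3669660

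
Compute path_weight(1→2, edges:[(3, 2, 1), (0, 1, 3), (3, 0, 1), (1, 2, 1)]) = w(1→2)=1
= 1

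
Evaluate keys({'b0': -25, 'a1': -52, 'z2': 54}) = ['b0', 'a1', 'z2']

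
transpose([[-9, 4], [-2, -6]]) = [[-9, -2], [4, -6]]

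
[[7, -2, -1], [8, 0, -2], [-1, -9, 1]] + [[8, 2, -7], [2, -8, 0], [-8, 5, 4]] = [[15, 0, -8], [10, -8, -2], [-9, -4, 5]]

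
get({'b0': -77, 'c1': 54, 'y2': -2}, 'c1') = 54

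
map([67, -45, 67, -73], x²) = [4489, 2025, 4489, 5329]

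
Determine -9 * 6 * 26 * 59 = -82836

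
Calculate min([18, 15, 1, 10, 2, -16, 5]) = -16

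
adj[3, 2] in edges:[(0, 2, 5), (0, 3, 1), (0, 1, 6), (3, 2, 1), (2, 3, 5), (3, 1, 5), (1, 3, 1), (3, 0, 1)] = 1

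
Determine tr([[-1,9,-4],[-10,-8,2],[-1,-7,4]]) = diagonal: (-1) + (-8) + 4
= -5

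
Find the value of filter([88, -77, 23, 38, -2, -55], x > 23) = keep x where x > 23: 88✓, -77✗, 23✗, 38✓, -2✗, -55✗
= [88, 38]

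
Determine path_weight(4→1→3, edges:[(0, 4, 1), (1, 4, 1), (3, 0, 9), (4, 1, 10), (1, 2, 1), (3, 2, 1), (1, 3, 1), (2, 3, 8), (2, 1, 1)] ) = 11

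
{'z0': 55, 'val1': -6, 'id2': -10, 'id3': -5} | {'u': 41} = {'z0': 55, 'val1': -6, 'id2': -10, 'id3': -5, 'u': 41}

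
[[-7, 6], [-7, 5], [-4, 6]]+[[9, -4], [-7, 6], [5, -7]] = [[2, 2], [-14, 11], [1, -1]]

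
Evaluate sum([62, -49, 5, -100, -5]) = -87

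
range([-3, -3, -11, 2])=13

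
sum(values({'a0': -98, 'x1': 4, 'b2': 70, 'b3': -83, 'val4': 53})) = -54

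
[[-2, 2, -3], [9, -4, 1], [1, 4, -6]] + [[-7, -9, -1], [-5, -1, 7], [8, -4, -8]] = [[-9, -7, -4], [4, -5, 8], [9, 0, -14]]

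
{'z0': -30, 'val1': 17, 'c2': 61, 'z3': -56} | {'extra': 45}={'z0': -30, 'val1': 17, 'c2': 61, 'z3': -56, 'extra': 45}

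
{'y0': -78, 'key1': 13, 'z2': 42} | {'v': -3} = {'y0': -78, 'key1': 13, 'z2': 42, 'v': -3}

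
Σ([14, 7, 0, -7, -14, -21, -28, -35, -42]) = -126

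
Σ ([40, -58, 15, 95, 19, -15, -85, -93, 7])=40 + (-58) + 15 + 95 + 19 + (-15) + (-85) + (-93) + 7
= -75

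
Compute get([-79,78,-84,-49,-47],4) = -47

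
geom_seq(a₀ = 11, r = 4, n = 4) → [11, 44, 176, 704]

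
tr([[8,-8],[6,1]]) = 9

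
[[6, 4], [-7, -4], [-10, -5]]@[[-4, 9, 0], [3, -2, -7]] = C[0][0] = (6)*(-4) + (4)*(3) = -12
C[0][1] = (6)*(9) + (4)*(-2) = 46
C[0][2] = (6)*(0) + (4)*(-7) = -28
C[1][0] = (-7)*(-4) + (-4)*(3) = 16
C[1][1] = (-7)*(9) + (-4)*(-2) = -55
C[1][2] = (-7)*(0) + (-4)*(-7) = 28
... (3 more cells)
= [[-12, 46, -28], [16, -55, 28], [25, -80, 35]]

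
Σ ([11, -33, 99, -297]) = 11 + -33 + 99 + -297
= -220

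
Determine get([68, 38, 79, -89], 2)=79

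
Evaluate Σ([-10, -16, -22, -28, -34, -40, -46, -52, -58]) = -306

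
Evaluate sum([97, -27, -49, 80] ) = 97 + (-27) + (-49) + 80
= 101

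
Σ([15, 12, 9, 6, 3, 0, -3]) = 42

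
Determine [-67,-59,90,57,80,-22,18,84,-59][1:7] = [-59, 90, 57, 80, -22, 18]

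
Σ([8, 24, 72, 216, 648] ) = 968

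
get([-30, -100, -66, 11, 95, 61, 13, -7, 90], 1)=-100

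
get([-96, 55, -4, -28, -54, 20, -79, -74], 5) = 20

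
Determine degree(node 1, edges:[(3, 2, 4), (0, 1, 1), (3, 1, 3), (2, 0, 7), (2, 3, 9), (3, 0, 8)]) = incident: (0,1), (3,1)
= 2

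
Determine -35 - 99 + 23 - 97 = -208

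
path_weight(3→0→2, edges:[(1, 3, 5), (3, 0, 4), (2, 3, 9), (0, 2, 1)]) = w(3→0)=4 + w(0→2)=1
= 5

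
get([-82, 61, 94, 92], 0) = -82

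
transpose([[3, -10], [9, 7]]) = [[3, 9], [-10, 7]]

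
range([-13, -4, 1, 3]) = 16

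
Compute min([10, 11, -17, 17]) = -17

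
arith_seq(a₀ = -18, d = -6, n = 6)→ [-18, -24, -30, -36, -42, -48]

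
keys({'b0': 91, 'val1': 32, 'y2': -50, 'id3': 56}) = ['b0', 'val1', 'y2', 'id3']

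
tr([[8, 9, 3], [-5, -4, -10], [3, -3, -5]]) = -1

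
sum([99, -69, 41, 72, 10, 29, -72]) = 99 + (-69) + 41 + 72 + 10 + 29 + (-72)
= 110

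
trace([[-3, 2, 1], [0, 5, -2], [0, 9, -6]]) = diagonal: (-3) + 5 + (-6)
= -4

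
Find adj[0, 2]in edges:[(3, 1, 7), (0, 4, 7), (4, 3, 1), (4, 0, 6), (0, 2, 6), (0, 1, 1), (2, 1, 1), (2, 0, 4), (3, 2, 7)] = 6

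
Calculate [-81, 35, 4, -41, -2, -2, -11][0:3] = [-81, 35, 4]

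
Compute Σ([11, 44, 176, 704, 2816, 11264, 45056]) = 60071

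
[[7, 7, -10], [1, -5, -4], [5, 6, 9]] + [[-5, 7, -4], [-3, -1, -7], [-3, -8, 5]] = [[2, 14, -14], [-2, -6, -11], [2, -2, 14]]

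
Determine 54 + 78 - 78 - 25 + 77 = 106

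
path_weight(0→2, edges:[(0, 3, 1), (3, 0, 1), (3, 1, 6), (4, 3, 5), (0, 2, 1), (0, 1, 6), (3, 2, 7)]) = 1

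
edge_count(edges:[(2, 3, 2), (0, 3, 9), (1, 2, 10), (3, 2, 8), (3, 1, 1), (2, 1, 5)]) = 6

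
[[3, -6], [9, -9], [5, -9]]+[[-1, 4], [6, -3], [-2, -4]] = [[2, -2], [15, -12], [3, -13]]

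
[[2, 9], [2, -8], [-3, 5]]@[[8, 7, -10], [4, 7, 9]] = C[0][0] = (2)*(8) + (9)*(4) = 52
C[0][1] = (2)*(7) + (9)*(7) = 77
C[0][2] = (2)*(-10) + (9)*(9) = 61
C[1][0] = (2)*(8) + (-8)*(4) = -16
C[1][1] = (2)*(7) + (-8)*(7) = -42
C[1][2] = (2)*(-10) + (-8)*(9) = -92
... (3 more cells)
= [[52, 77, 61], [-16, -42, -92], [-4, 14, 75]]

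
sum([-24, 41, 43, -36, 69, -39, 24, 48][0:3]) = slice → [-24, 41, 43]
(-24) + 41 + 43
= 60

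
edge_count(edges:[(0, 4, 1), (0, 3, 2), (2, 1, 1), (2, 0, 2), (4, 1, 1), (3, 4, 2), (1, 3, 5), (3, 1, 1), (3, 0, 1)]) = 9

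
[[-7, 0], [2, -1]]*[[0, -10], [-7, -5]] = C[0][0] = (-7)*(0) + (0)*(-7) = 0
C[0][1] = (-7)*(-10) + (0)*(-5) = 70
C[1][0] = (2)*(0) + (-1)*(-7) = 7
C[1][1] = (2)*(-10) + (-1)*(-5) = -15
= [[0, 70], [7, -15]]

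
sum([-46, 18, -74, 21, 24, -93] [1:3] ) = -56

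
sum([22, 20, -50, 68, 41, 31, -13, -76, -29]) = 22 + 20 + (-50) + 68 + 41 + 31 + (-13) + (-76) + (-29)
= 14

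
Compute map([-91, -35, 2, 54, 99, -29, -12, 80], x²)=(-91)²=8281, (-35)²=1225, (2)²=4, (54)²=2916, (99)²=9801, (-29)²=841, (-12)²=144, (80)²=6400
= [8281, 1225, 4, 2916, 9801, 841, 144, 6400]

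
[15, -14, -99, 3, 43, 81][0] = 15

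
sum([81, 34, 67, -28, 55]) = 81 + 34 + 67 + (-28) + 55
= 209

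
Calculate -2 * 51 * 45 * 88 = -403920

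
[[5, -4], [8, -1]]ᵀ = [[5, 8], [-4, -1]]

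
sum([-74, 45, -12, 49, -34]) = -26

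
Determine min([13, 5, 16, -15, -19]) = -19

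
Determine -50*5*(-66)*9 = 148500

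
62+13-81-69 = -75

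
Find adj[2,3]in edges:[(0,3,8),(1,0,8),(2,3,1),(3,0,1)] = 1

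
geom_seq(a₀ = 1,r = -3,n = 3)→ [1, -3, 9]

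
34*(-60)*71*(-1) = 144840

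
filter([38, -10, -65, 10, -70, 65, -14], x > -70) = keep x where x > -70: 38✓, -10✓, -65✓, 10✓, -70✗, 65✓, -14✓
= [38, -10, -65, 10, 65, -14]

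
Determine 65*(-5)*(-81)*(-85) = -2237625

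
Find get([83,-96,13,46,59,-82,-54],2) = 13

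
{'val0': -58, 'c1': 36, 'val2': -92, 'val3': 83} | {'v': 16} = {'val0': -58, 'c1': 36, 'val2': -92, 'val3': 83, 'v': 16}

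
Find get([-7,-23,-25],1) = -23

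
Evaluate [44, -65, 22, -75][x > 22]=[44]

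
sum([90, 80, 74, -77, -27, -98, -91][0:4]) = 167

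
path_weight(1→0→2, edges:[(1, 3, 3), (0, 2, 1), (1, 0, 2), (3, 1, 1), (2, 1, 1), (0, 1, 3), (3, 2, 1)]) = 3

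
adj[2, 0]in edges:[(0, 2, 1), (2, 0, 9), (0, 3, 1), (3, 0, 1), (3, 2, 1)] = 9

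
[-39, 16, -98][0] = -39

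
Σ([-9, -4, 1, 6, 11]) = 5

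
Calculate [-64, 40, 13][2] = 13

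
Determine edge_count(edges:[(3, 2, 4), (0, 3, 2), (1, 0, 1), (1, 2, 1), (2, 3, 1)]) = 5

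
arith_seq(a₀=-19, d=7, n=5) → a_0 = -19 + 0*7 = -19
a_1 = -19 + 1*7 = -12
a_2 = -19 + 2*7 = -5
...
= [-19, -12, -5, 2, 9]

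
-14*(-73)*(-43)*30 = -1318380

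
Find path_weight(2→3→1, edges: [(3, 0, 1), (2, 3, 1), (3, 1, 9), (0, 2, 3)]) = w(2→3)=1 + w(3→1)=9
= 10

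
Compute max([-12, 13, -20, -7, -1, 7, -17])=13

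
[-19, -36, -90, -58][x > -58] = keep x where x > -58: -19✓, -36✓, -90✗, -58✗
= [-19, -36]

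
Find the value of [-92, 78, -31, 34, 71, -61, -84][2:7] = [-31, 34, 71, -61, -84]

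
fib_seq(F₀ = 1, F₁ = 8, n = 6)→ [1, 8, 9, 17, 26, 43]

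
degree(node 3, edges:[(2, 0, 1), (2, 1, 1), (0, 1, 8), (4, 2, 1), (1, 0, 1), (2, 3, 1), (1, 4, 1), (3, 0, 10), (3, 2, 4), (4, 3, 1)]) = 4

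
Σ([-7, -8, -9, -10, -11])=-45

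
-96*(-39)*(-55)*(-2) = 411840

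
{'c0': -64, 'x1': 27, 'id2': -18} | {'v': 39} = {'c0': -64, 'x1': 27, 'id2': -18, 'v': 39}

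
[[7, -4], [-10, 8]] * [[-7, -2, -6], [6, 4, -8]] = C[0][0] = (7)*(-7) + (-4)*(6) = -73
C[0][1] = (7)*(-2) + (-4)*(4) = -30
C[0][2] = (7)*(-6) + (-4)*(-8) = -10
C[1][0] = (-10)*(-7) + (8)*(6) = 118
C[1][1] = (-10)*(-2) + (8)*(4) = 52
C[1][2] = (-10)*(-6) + (8)*(-8) = -4
= [[-73, -30, -10], [118, 52, -4]]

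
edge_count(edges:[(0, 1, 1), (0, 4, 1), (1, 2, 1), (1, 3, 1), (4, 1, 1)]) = 5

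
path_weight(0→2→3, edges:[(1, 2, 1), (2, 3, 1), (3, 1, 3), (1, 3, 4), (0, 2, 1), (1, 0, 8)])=w(0→2)=1 + w(2→3)=1
= 2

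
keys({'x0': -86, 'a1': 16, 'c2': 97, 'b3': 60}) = ['x0', 'a1', 'c2', 'b3']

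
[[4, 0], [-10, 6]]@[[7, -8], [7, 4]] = C[0][0] = (4)*(7) + (0)*(7) = 28
C[0][1] = (4)*(-8) + (0)*(4) = -32
C[1][0] = (-10)*(7) + (6)*(7) = -28
C[1][1] = (-10)*(-8) + (6)*(4) = 104
= [[28, -32], [-28, 104]]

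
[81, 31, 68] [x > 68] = keep x where x > 68: 81✓, 31✗, 68✗
= [81]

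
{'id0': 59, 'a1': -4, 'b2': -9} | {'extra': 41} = {'id0': 59, 'a1': -4, 'b2': -9, 'extra': 41}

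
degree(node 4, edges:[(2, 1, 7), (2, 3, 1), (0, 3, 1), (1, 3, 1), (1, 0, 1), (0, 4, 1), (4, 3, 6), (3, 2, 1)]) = 2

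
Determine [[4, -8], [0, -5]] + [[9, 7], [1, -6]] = [[13, -1], [1, -11]]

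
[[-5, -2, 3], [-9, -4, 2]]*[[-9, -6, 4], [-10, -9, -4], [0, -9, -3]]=C[0][0] = (-5)*(-9) + (-2)*(-10) + (3)*(0) = 65
C[0][1] = (-5)*(-6) + (-2)*(-9) + (3)*(-9) = 21
C[0][2] = (-5)*(4) + (-2)*(-4) + (3)*(-3) = -21
C[1][0] = (-9)*(-9) + (-4)*(-10) + (2)*(0) = 121
C[1][1] = (-9)*(-6) + (-4)*(-9) + (2)*(-9) = 72
C[1][2] = (-9)*(4) + (-4)*(-4) + (2)*(-3) = -26
= [[65, 21, -21], [121, 72, -26]]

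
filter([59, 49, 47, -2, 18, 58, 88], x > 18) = keep x where x > 18: 59✓, 49✓, 47✓, -2✗, 18✗, 58✓, 88✓
= [59, 49, 47, 58, 88]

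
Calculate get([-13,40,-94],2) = -94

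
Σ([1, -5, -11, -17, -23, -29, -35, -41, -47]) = -207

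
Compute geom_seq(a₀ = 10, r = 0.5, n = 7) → [10.0, 5.0, 2.5, 1.25, 0.625, 0.3125, 0.15625]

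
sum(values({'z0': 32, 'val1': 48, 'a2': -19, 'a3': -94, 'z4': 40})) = 7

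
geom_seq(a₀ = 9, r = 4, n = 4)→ [9, 36, 144, 576]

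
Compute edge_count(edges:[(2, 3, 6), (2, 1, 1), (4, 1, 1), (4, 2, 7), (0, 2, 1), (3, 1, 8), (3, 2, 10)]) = 7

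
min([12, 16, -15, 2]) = -15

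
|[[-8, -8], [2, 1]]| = 8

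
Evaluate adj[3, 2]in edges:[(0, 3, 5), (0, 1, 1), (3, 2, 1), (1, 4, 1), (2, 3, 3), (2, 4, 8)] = 1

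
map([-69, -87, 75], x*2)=-69*2=-138, -87*2=-174, 75*2=150
= [-138, -174, 150]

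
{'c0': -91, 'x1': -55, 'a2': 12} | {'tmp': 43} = {'c0': -91, 'x1': -55, 'a2': 12, 'tmp': 43}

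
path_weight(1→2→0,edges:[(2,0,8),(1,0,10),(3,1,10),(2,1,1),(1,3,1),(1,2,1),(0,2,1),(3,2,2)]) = w(1→2)=1 + w(2→0)=8
= 9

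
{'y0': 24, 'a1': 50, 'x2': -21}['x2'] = -21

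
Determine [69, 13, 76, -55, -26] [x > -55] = keep x where x > -55: 69✓, 13✓, 76✓, -55✗, -26✓
= [69, 13, 76, -26]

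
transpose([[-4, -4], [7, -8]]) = [[-4, 7], [-4, -8]]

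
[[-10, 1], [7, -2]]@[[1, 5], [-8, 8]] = C[0][0] = (-10)*(1) + (1)*(-8) = -18
C[0][1] = (-10)*(5) + (1)*(8) = -42
C[1][0] = (7)*(1) + (-2)*(-8) = 23
C[1][1] = (7)*(5) + (-2)*(8) = 19
= [[-18, -42], [23, 19]]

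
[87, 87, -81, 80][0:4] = [87, 87, -81, 80]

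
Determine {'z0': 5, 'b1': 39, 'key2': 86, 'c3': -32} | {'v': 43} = {'z0': 5, 'b1': 39, 'key2': 86, 'c3': -32, 'v': 43}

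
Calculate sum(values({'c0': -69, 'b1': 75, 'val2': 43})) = (-69) + 75 + 43
= 49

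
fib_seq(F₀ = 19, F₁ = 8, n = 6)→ [19, 8, 27, 35, 62, 97]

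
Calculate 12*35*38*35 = 558600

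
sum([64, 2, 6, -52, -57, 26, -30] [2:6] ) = slice → [6, -52, -57, 26]
6 + (-52) + (-57) + 26
= -77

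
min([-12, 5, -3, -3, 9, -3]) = -12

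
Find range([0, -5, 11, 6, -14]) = 25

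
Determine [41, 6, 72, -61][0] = 41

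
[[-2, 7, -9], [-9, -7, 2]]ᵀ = [[-2, -9], [7, -7], [-9, 2]]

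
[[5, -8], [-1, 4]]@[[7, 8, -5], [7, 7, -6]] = C[0][0] = (5)*(7) + (-8)*(7) = -21
C[0][1] = (5)*(8) + (-8)*(7) = -16
C[0][2] = (5)*(-5) + (-8)*(-6) = 23
C[1][0] = (-1)*(7) + (4)*(7) = 21
C[1][1] = (-1)*(8) + (4)*(7) = 20
C[1][2] = (-1)*(-5) + (4)*(-6) = -19
= [[-21, -16, 23], [21, 20, -19]]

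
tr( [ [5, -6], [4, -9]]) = diagonal: 5 + (-9)
= -4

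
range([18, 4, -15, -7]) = 33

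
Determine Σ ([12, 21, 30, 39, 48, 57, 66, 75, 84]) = 12 + 21 + 30 + 39 + 48 + 57 + 66 + 75 + 84
= 432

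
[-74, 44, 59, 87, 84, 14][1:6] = [44, 59, 87, 84, 14]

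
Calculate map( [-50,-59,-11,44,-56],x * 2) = [-100, -118, -22, 88, -112]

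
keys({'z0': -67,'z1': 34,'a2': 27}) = ['z0', 'z1', 'a2']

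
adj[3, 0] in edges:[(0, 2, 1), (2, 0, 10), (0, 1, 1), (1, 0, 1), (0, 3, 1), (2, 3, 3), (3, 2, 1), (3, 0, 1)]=1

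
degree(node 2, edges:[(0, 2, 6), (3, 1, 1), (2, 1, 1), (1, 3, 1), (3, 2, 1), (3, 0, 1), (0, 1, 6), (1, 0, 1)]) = 3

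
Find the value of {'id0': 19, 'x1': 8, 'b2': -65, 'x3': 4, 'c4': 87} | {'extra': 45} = {'id0': 19, 'x1': 8, 'b2': -65, 'x3': 4, 'c4': 87, 'extra': 45}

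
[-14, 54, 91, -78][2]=91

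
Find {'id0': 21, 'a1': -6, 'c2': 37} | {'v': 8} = {'id0': 21, 'a1': -6, 'c2': 37, 'v': 8}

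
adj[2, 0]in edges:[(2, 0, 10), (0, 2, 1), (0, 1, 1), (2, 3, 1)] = 10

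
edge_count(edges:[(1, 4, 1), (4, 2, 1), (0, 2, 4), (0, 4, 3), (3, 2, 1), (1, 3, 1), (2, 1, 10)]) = 7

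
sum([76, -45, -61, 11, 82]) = 76 + (-45) + (-61) + 11 + 82
= 63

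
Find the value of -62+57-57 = -62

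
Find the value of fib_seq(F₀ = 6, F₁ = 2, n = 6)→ [6, 2, 8, 10, 18, 28]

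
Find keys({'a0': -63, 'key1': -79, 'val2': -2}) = ['a0', 'key1', 'val2']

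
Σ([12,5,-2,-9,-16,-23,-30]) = 12 + 5 + (-2) + (-9) + (-16) + (-23) + (-30)
= -63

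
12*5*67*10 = 40200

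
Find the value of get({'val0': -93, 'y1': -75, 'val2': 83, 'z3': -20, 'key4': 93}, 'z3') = -20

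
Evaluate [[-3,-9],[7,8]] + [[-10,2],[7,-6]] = [[-13, -7], [14, 2]]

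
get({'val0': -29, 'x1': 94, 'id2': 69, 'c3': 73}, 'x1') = 94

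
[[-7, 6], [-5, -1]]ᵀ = [[-7, -5], [6, -1]]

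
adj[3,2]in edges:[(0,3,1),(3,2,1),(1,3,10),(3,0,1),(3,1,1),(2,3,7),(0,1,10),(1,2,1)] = 1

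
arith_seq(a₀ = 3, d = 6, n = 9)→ [3, 9, 15, 21, 27, 33, 39, 45, 51]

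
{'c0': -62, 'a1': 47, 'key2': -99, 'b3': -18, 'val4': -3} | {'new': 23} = {'c0': -62, 'a1': 47, 'key2': -99, 'b3': -18, 'val4': -3, 'new': 23}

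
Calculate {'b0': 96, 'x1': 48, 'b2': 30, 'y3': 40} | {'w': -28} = {'b0': 96, 'x1': 48, 'b2': 30, 'y3': 40, 'w': -28}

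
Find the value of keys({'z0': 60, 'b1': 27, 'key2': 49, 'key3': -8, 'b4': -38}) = ['z0', 'b1', 'key2', 'key3', 'b4']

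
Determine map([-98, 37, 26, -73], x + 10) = [-88, 47, 36, -63]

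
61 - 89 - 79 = -107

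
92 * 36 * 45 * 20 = 2980800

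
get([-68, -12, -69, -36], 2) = -69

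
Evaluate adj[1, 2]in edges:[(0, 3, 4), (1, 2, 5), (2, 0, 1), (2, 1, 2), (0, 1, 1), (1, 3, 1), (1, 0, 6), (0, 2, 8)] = 5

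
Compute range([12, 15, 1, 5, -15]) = 30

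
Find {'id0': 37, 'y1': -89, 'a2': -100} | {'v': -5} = {'id0': 37, 'y1': -89, 'a2': -100, 'v': -5}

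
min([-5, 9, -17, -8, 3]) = -17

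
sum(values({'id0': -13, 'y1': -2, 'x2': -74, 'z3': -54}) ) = -143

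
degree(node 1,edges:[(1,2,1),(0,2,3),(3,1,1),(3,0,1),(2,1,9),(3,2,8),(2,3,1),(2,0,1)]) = 3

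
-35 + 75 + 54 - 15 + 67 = 146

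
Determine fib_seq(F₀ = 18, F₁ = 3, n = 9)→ F_2 = F_1 + F_0 = 21
F_3 = F_2 + F_1 = 24
F_4 = F_3 + F_2 = 45
...
= [18, 3, 21, 24, 45, 69, 114, 183, 297]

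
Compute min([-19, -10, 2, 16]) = -19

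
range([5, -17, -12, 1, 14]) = 31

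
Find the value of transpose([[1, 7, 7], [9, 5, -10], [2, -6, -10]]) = [[1, 9, 2], [7, 5, -6], [7, -10, -10]]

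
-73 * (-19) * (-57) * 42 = -3320478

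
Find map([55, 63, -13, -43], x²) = (55)²=3025, (63)²=3969, (-13)²=169, (-43)²=1849
= [3025, 3969, 169, 1849]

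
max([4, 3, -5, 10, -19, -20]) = 10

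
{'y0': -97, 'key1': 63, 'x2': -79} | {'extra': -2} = {'y0': -97, 'key1': 63, 'x2': -79, 'extra': -2}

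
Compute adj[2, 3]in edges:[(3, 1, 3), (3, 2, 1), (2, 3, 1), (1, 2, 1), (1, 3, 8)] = 1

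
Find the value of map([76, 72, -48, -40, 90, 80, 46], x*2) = [152, 144, -96, -80, 180, 160, 92]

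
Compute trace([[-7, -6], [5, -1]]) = diagonal: (-7) + (-1)
= -8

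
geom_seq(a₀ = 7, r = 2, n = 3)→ [7, 14, 28]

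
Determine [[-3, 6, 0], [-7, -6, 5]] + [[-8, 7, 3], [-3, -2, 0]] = [[-11, 13, 3], [-10, -8, 5]]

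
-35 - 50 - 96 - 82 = -263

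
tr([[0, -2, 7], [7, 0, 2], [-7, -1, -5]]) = diagonal: 0 + 0 + (-5)
= -5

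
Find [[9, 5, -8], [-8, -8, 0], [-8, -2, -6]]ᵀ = [[9, -8, -8], [5, -8, -2], [-8, 0, -6]]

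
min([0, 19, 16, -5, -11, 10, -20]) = -20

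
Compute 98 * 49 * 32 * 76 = 11678464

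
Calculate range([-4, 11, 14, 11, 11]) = 18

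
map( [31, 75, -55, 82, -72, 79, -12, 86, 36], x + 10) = 31+10=41, 75+10=85, -55+10=-45, 82+10=92, -72+10=-62, 79+10=89, -12+10=-2, 86+10=96, 36+10=46
= [41, 85, -45, 92, -62, 89, -2, 96, 46]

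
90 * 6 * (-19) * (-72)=738720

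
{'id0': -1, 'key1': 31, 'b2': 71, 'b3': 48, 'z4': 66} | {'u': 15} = {'id0': -1, 'key1': 31, 'b2': 71, 'b3': 48, 'z4': 66, 'u': 15}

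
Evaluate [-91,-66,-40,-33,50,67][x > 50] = keep x where x > 50: -91✗, -66✗, -40✗, -33✗, 50✗, 67✓
= [67]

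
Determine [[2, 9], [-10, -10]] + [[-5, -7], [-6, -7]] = [[-3, 2], [-16, -17]]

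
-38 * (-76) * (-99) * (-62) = 17726544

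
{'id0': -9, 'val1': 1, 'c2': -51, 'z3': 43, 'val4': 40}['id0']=-9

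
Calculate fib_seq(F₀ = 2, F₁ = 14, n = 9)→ F_2 = F_1 + F_0 = 16
F_3 = F_2 + F_1 = 30
F_4 = F_3 + F_2 = 46
...
= [2, 14, 16, 30, 46, 76, 122, 198, 320]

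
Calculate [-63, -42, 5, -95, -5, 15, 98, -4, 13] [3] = -95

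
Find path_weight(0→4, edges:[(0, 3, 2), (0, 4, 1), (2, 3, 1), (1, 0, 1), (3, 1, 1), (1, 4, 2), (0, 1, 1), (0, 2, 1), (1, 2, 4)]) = w(0→4)=1
= 1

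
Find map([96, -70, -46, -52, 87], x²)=[9216, 4900, 2116, 2704, 7569]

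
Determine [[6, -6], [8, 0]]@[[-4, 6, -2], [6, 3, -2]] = [[-60, 18, 0], [-32, 48, -16]]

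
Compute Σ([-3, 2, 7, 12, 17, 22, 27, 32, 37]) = 153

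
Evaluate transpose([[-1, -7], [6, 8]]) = [[-1, 6], [-7, 8]]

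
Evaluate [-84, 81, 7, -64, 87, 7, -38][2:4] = [7, -64]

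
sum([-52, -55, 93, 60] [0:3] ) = -14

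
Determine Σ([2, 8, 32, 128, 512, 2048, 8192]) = 2 + 8 + 32 + 128 + 512 + 2048 + 8192
= 10922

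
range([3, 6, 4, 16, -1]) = 17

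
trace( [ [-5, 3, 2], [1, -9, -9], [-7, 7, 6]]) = -8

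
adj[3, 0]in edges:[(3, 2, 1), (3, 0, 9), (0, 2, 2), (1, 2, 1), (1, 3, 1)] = 9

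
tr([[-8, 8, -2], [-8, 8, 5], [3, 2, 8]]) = 8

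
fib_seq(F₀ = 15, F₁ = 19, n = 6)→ [15, 19, 34, 53, 87, 140]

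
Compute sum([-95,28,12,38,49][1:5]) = slice → [28, 12, 38, 49]
28 + 12 + 38 + 49
= 127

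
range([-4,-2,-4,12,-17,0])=29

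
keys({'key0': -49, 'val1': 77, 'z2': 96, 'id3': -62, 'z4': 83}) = ['key0', 'val1', 'z2', 'id3', 'z4']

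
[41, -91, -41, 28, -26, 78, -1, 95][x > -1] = keep x where x > -1: 41✓, -91✗, -41✗, 28✓, -26✗, 78✓, -1✗, 95✓
= [41, 28, 78, 95]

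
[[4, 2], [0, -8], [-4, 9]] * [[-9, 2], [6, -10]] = [[-24, -12], [-48, 80], [90, -98]]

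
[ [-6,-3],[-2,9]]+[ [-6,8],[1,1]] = [[-12, 5], [-1, 10]]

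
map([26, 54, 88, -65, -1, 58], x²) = [676, 2916, 7744, 4225, 1, 3364]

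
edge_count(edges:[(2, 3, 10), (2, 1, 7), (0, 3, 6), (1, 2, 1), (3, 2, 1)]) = 5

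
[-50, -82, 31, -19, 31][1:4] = [-82, 31, -19]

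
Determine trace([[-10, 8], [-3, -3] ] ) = -13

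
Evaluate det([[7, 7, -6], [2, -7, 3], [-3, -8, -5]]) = (1)*(7)*det([[-7, 3], [-8, -5]]) + (-1)*(7)*det([[2, 3], [-3, -5]]) + (1)*(-6)*det([[2, -7], [-3, -8]])
= 413 + 7 + 222
= 642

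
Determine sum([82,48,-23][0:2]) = 130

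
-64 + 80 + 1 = 17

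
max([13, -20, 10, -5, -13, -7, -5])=13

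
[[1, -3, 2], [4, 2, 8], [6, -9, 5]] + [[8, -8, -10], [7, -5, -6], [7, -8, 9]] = [[9, -11, -8], [11, -3, 2], [13, -17, 14]]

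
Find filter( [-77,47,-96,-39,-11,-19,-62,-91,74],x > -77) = keep x where x > -77: -77✗, 47✓, -96✗, -39✓, -11✓, -19✓, -62✓, -91✗, 74✓
= [47, -39, -11, -19, -62, 74]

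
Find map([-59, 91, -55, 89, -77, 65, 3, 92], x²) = (-59)²=3481, (91)²=8281, (-55)²=3025, (89)²=7921, (-77)²=5929, (65)²=4225, (3)²=9, (92)²=8464
= [3481, 8281, 3025, 7921, 5929, 4225, 9, 8464]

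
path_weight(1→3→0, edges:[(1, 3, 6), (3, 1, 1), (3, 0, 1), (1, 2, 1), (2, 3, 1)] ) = 7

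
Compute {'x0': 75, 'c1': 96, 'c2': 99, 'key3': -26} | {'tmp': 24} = {'x0': 75, 'c1': 96, 'c2': 99, 'key3': -26, 'tmp': 24}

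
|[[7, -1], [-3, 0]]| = -3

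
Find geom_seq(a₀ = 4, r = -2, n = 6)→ a_0 = 4*(-2)^0 = 4
a_1 = 4*(-2)^1 = -8
a_2 = 4*(-2)^2 = 16
...
= [4, -8, 16, -32, 64, -128]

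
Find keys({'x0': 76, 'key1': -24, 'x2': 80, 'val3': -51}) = ['x0', 'key1', 'x2', 'val3']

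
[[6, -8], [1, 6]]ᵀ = [[6, 1], [-8, 6]]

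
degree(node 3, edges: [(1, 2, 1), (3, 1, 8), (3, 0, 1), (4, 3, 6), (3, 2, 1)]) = incident: (3,1), (3,0), (4,3), (3,2)
= 4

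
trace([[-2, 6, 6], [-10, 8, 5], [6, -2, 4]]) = diagonal: (-2) + 8 + 4
= 10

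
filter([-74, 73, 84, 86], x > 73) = keep x where x > 73: -74✗, 73✗, 84✓, 86✓
= [84, 86]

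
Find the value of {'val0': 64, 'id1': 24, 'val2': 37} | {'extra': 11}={'val0': 64, 'id1': 24, 'val2': 37, 'extra': 11}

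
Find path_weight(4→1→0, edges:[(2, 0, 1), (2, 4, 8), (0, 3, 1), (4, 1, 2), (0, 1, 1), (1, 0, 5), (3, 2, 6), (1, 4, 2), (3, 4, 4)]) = w(4→1)=2 + w(1→0)=5
= 7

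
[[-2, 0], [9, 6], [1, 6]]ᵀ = [[-2, 9, 1], [0, 6, 6]]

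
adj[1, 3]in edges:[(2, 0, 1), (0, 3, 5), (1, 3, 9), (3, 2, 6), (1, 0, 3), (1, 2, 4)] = 9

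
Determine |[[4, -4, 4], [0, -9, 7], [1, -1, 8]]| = -252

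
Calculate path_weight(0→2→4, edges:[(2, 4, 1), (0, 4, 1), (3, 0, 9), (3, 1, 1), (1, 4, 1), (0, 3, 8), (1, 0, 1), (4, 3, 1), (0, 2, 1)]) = 2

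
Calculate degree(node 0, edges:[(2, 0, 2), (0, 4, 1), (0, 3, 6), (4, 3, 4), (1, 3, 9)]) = incident: (2,0), (0,4), (0,3)
= 3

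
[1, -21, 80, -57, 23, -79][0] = 1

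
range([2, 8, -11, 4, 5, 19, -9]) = 30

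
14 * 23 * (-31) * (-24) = 239568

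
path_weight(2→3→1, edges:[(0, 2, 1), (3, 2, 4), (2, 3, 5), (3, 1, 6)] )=11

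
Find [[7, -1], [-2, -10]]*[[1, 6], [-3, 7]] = C[0][0] = (7)*(1) + (-1)*(-3) = 10
C[0][1] = (7)*(6) + (-1)*(7) = 35
C[1][0] = (-2)*(1) + (-10)*(-3) = 28
C[1][1] = (-2)*(6) + (-10)*(7) = -82
= [[10, 35], [28, -82]]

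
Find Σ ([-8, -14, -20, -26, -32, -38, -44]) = (-8) + (-14) + (-20) + (-26) + (-32) + (-38) + (-44)
= -182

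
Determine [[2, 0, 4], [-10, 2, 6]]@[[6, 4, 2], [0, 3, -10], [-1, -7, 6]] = [[8, -20, 28], [-66, -76, -4]]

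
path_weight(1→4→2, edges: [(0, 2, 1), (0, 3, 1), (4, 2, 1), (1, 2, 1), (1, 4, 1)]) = w(1→4)=1 + w(4→2)=1
= 2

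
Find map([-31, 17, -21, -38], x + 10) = -31+10=-21, 17+10=27, -21+10=-11, -38+10=-28
= [-21, 27, -11, -28]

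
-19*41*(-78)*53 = 3220386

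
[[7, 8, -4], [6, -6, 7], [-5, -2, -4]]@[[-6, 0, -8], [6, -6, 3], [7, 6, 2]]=[[-22, -72, -40], [-23, 78, -52], [-10, -12, 26]]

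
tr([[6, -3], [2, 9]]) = diagonal: 6 + 9
= 15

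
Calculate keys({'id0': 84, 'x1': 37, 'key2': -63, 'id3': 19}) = ['id0', 'x1', 'key2', 'id3']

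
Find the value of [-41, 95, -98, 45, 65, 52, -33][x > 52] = [95, 65]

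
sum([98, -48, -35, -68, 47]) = -6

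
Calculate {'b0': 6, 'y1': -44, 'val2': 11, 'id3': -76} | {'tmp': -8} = {'b0': 6, 'y1': -44, 'val2': 11, 'id3': -76, 'tmp': -8}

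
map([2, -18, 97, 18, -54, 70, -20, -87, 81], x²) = [4, 324, 9409, 324, 2916, 4900, 400, 7569, 6561]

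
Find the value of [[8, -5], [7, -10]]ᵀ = [[8, 7], [-5, -10]]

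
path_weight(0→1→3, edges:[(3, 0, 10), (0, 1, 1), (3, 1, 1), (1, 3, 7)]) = 8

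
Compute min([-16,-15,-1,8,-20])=-20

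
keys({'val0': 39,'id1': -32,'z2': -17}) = ['val0', 'id1', 'z2']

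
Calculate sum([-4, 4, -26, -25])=-51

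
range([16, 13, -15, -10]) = 31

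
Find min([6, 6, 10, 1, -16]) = -16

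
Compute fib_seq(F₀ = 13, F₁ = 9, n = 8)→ F_2 = F_1 + F_0 = 22
F_3 = F_2 + F_1 = 31
F_4 = F_3 + F_2 = 53
...
= [13, 9, 22, 31, 53, 84, 137, 221]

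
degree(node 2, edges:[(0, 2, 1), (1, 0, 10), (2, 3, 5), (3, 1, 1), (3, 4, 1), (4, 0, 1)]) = 2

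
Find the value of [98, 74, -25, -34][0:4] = [98, 74, -25, -34]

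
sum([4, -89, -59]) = 4 + (-89) + (-59)
= -144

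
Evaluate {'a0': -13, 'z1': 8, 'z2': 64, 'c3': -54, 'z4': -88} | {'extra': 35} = {'a0': -13, 'z1': 8, 'z2': 64, 'c3': -54, 'z4': -88, 'extra': 35}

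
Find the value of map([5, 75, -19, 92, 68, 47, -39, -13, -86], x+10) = [15, 85, -9, 102, 78, 57, -29, -3, -76]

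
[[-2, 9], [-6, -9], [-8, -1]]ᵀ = [[-2, -6, -8], [9, -9, -1]]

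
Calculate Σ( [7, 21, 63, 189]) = 280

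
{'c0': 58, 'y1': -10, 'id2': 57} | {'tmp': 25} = {'c0': 58, 'y1': -10, 'id2': 57, 'tmp': 25}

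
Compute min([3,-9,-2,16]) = -9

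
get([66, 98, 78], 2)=78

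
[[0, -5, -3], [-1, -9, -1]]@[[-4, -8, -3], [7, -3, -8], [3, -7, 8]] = C[0][0] = (0)*(-4) + (-5)*(7) + (-3)*(3) = -44
C[0][1] = (0)*(-8) + (-5)*(-3) + (-3)*(-7) = 36
C[0][2] = (0)*(-3) + (-5)*(-8) + (-3)*(8) = 16
C[1][0] = (-1)*(-4) + (-9)*(7) + (-1)*(3) = -62
C[1][1] = (-1)*(-8) + (-9)*(-3) + (-1)*(-7) = 42
C[1][2] = (-1)*(-3) + (-9)*(-8) + (-1)*(8) = 67
= [[-44, 36, 16], [-62, 42, 67]]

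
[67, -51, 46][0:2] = [67, -51]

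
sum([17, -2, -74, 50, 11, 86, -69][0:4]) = -9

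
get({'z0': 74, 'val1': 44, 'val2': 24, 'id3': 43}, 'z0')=74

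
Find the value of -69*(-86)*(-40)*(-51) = 12105360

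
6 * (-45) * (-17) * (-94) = -431460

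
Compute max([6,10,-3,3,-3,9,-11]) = 10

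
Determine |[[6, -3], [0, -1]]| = (6)*(-1) - (-3)*(0)
= -6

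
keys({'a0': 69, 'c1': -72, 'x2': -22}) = ['a0', 'c1', 'x2']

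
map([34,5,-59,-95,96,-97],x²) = (34)²=1156, (5)²=25, (-59)²=3481, (-95)²=9025, (96)²=9216, (-97)²=9409
= [1156, 25, 3481, 9025, 9216, 9409]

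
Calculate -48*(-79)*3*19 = 216144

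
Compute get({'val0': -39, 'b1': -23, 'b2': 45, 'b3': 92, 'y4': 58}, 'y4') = 58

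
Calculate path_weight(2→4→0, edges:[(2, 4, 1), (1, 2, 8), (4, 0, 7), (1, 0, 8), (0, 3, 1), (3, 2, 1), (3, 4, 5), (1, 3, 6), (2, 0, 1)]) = w(2→4)=1 + w(4→0)=7
= 8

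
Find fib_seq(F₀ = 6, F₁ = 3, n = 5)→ [6, 3, 9, 12, 21]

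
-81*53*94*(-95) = 38336490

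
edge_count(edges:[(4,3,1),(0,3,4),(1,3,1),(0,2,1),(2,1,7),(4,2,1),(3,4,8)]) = 7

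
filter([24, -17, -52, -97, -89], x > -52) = [24, -17]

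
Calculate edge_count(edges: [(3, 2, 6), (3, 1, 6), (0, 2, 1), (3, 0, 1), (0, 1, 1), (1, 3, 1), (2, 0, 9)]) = 7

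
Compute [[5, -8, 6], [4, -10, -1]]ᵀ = [[5, 4], [-8, -10], [6, -1]]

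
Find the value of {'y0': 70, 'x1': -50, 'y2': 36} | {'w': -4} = {'y0': 70, 'x1': -50, 'y2': 36, 'w': -4}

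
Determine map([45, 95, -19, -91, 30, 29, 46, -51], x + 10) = 45+10=55, 95+10=105, -19+10=-9, -91+10=-81, 30+10=40, 29+10=39, 46+10=56, -51+10=-41
= [55, 105, -9, -81, 40, 39, 56, -41]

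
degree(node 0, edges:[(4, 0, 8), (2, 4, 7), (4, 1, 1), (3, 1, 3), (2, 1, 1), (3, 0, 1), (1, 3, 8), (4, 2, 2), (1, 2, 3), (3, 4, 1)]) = incident: (4,0), (3,0)
= 2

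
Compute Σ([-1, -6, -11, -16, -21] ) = -55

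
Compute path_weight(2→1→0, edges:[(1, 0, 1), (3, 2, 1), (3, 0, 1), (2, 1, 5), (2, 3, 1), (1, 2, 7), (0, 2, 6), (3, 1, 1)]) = 6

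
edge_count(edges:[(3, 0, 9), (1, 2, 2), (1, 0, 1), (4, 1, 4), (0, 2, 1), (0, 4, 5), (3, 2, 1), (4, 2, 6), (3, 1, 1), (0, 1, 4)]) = 10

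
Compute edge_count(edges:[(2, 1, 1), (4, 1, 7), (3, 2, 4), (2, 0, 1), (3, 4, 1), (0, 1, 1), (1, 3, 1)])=7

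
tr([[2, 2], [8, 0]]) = diagonal: 2 + 0
= 2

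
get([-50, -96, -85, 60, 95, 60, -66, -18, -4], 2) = -85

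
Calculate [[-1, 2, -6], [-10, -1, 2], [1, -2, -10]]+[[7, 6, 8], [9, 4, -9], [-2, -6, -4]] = [[6, 8, 2], [-1, 3, -7], [-1, -8, -14]]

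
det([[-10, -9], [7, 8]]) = (-10)*(8) - (-9)*(7)
= -17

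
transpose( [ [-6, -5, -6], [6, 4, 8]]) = [[-6, 6], [-5, 4], [-6, 8]]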